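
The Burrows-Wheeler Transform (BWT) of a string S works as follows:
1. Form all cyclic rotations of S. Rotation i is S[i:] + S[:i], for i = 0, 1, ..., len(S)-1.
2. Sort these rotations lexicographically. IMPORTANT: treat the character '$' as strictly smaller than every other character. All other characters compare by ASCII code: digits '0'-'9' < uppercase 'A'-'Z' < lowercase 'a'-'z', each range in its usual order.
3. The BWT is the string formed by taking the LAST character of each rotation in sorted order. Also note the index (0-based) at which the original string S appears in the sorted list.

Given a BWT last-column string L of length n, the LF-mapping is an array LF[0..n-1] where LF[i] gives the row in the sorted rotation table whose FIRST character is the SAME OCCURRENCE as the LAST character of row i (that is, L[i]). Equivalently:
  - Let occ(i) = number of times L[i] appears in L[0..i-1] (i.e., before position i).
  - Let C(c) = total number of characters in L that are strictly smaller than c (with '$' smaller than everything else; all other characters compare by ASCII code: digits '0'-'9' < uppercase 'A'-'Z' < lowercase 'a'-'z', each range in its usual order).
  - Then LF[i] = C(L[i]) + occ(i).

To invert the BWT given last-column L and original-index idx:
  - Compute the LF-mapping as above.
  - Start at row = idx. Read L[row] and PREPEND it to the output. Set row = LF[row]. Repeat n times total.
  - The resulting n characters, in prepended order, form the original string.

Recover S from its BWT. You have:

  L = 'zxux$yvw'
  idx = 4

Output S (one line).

LF mapping: 7 4 1 5 0 6 2 3
Walk LF starting at row 4, prepending L[row]:
  step 1: row=4, L[4]='$', prepend. Next row=LF[4]=0
  step 2: row=0, L[0]='z', prepend. Next row=LF[0]=7
  step 3: row=7, L[7]='w', prepend. Next row=LF[7]=3
  step 4: row=3, L[3]='x', prepend. Next row=LF[3]=5
  step 5: row=5, L[5]='y', prepend. Next row=LF[5]=6
  step 6: row=6, L[6]='v', prepend. Next row=LF[6]=2
  step 7: row=2, L[2]='u', prepend. Next row=LF[2]=1
  step 8: row=1, L[1]='x', prepend. Next row=LF[1]=4
Reversed output: xuvyxwz$

Answer: xuvyxwz$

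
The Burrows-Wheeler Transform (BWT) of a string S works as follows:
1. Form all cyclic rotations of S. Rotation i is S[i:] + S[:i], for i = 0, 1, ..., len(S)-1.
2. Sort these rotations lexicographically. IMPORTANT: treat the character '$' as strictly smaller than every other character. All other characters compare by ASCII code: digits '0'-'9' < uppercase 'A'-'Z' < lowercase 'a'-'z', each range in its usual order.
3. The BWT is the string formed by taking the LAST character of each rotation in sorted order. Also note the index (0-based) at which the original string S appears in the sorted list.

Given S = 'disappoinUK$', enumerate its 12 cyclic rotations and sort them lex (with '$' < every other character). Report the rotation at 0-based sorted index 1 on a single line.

All 12 rotations (rotation i = S[i:]+S[:i]):
  rot[0] = disappoinUK$
  rot[1] = isappoinUK$d
  rot[2] = sappoinUK$di
  rot[3] = appoinUK$dis
  rot[4] = ppoinUK$disa
  rot[5] = poinUK$disap
  rot[6] = oinUK$disapp
  rot[7] = inUK$disappo
  rot[8] = nUK$disappoi
  rot[9] = UK$disappoin
  rot[10] = K$disappoinU
  rot[11] = $disappoinUK
Sorted (with $ < everything):
  sorted[0] = $disappoinUK
  sorted[1] = K$disappoinU
  sorted[2] = UK$disappoin
  sorted[3] = appoinUK$dis
  sorted[4] = disappoinUK$
  sorted[5] = inUK$disappo
  sorted[6] = isappoinUK$d
  sorted[7] = nUK$disappoi
  sorted[8] = oinUK$disapp
  sorted[9] = poinUK$disap
  sorted[10] = ppoinUK$disa
  sorted[11] = sappoinUK$di
sorted[1] = K$disappoinU

Answer: K$disappoinU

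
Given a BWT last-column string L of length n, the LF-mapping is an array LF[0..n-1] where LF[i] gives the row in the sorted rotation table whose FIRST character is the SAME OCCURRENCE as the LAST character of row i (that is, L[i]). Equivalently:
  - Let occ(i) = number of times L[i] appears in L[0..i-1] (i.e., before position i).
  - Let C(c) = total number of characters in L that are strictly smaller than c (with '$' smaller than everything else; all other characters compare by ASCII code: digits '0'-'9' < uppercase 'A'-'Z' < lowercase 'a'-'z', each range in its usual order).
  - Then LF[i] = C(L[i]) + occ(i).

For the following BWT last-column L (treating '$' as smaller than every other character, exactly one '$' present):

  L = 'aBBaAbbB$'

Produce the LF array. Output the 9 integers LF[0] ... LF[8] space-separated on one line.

Char counts: '$':1, 'A':1, 'B':3, 'a':2, 'b':2
C (first-col start): C('$')=0, C('A')=1, C('B')=2, C('a')=5, C('b')=7
L[0]='a': occ=0, LF[0]=C('a')+0=5+0=5
L[1]='B': occ=0, LF[1]=C('B')+0=2+0=2
L[2]='B': occ=1, LF[2]=C('B')+1=2+1=3
L[3]='a': occ=1, LF[3]=C('a')+1=5+1=6
L[4]='A': occ=0, LF[4]=C('A')+0=1+0=1
L[5]='b': occ=0, LF[5]=C('b')+0=7+0=7
L[6]='b': occ=1, LF[6]=C('b')+1=7+1=8
L[7]='B': occ=2, LF[7]=C('B')+2=2+2=4
L[8]='$': occ=0, LF[8]=C('$')+0=0+0=0

Answer: 5 2 3 6 1 7 8 4 0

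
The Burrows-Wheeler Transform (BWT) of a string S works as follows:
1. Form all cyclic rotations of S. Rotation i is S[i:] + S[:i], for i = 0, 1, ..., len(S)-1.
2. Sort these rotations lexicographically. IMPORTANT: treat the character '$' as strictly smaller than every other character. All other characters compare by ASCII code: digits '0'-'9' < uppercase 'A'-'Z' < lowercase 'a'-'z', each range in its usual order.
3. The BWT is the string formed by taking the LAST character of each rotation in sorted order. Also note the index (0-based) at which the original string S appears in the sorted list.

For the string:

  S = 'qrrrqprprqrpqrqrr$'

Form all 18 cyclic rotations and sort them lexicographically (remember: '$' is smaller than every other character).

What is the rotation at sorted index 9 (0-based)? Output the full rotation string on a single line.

Answer: r$qrrrqprprqrpqrqr

Derivation:
All 18 rotations (rotation i = S[i:]+S[:i]):
  rot[0] = qrrrqprprqrpqrqrr$
  rot[1] = rrrqprprqrpqrqrr$q
  rot[2] = rrqprprqrpqrqrr$qr
  rot[3] = rqprprqrpqrqrr$qrr
  rot[4] = qprprqrpqrqrr$qrrr
  rot[5] = prprqrpqrqrr$qrrrq
  rot[6] = rprqrpqrqrr$qrrrqp
  rot[7] = prqrpqrqrr$qrrrqpr
  rot[8] = rqrpqrqrr$qrrrqprp
  rot[9] = qrpqrqrr$qrrrqprpr
  rot[10] = rpqrqrr$qrrrqprprq
  rot[11] = pqrqrr$qrrrqprprqr
  rot[12] = qrqrr$qrrrqprprqrp
  rot[13] = rqrr$qrrrqprprqrpq
  rot[14] = qrr$qrrrqprprqrpqr
  rot[15] = rr$qrrrqprprqrpqrq
  rot[16] = r$qrrrqprprqrpqrqr
  rot[17] = $qrrrqprprqrpqrqrr
Sorted (with $ < everything):
  sorted[0] = $qrrrqprprqrpqrqrr
  sorted[1] = pqrqrr$qrrrqprprqr
  sorted[2] = prprqrpqrqrr$qrrrq
  sorted[3] = prqrpqrqrr$qrrrqpr
  sorted[4] = qprprqrpqrqrr$qrrr
  sorted[5] = qrpqrqrr$qrrrqprpr
  sorted[6] = qrqrr$qrrrqprprqrp
  sorted[7] = qrr$qrrrqprprqrpqr
  sorted[8] = qrrrqprprqrpqrqrr$
  sorted[9] = r$qrrrqprprqrpqrqr
  sorted[10] = rpqrqrr$qrrrqprprq
  sorted[11] = rprqrpqrqrr$qrrrqp
  sorted[12] = rqprprqrpqrqrr$qrr
  sorted[13] = rqrpqrqrr$qrrrqprp
  sorted[14] = rqrr$qrrrqprprqrpq
  sorted[15] = rr$qrrrqprprqrpqrq
  sorted[16] = rrqprprqrpqrqrr$qr
  sorted[17] = rrrqprprqrpqrqrr$q
sorted[9] = r$qrrrqprprqrpqrqr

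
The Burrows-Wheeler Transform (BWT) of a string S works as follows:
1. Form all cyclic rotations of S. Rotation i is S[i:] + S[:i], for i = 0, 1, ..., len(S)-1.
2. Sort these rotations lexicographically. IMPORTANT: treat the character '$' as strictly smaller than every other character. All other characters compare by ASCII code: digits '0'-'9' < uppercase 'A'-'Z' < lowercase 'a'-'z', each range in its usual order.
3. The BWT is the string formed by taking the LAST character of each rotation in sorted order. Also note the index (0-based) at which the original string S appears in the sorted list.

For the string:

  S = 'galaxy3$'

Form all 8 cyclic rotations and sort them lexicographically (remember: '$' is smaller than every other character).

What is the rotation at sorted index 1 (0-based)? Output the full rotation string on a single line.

Answer: 3$galaxy

Derivation:
All 8 rotations (rotation i = S[i:]+S[:i]):
  rot[0] = galaxy3$
  rot[1] = alaxy3$g
  rot[2] = laxy3$ga
  rot[3] = axy3$gal
  rot[4] = xy3$gala
  rot[5] = y3$galax
  rot[6] = 3$galaxy
  rot[7] = $galaxy3
Sorted (with $ < everything):
  sorted[0] = $galaxy3
  sorted[1] = 3$galaxy
  sorted[2] = alaxy3$g
  sorted[3] = axy3$gal
  sorted[4] = galaxy3$
  sorted[5] = laxy3$ga
  sorted[6] = xy3$gala
  sorted[7] = y3$galax
sorted[1] = 3$galaxy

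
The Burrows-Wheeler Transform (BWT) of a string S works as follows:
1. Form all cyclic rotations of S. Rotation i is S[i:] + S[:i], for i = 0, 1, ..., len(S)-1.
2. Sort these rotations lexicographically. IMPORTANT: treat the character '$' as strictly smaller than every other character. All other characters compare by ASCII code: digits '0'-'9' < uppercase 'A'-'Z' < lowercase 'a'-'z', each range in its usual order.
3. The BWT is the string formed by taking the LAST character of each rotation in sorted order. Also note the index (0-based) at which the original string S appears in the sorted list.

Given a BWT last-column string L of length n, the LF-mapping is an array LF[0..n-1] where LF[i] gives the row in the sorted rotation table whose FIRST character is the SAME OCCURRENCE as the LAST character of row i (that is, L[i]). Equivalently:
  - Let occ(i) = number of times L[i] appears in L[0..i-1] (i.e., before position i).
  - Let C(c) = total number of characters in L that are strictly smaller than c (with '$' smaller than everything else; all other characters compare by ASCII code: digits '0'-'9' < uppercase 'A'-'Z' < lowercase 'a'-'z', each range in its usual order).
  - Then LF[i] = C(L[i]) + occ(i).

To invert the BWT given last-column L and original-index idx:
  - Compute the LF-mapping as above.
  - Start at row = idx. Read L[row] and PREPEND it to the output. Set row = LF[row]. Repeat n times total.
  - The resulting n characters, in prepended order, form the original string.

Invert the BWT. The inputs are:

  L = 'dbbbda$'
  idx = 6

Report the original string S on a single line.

LF mapping: 5 2 3 4 6 1 0
Walk LF starting at row 6, prepending L[row]:
  step 1: row=6, L[6]='$', prepend. Next row=LF[6]=0
  step 2: row=0, L[0]='d', prepend. Next row=LF[0]=5
  step 3: row=5, L[5]='a', prepend. Next row=LF[5]=1
  step 4: row=1, L[1]='b', prepend. Next row=LF[1]=2
  step 5: row=2, L[2]='b', prepend. Next row=LF[2]=3
  step 6: row=3, L[3]='b', prepend. Next row=LF[3]=4
  step 7: row=4, L[4]='d', prepend. Next row=LF[4]=6
Reversed output: dbbbad$

Answer: dbbbad$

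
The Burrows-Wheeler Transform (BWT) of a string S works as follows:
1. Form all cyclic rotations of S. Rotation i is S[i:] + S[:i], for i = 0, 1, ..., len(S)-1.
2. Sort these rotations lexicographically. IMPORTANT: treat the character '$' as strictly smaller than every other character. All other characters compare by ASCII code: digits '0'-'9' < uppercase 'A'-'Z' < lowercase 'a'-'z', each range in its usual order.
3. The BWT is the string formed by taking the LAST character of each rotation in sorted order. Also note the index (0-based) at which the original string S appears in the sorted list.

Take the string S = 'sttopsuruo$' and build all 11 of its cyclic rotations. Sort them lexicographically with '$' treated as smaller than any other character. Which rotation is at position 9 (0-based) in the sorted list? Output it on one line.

All 11 rotations (rotation i = S[i:]+S[:i]):
  rot[0] = sttopsuruo$
  rot[1] = ttopsuruo$s
  rot[2] = topsuruo$st
  rot[3] = opsuruo$stt
  rot[4] = psuruo$stto
  rot[5] = suruo$sttop
  rot[6] = uruo$sttops
  rot[7] = ruo$sttopsu
  rot[8] = uo$sttopsur
  rot[9] = o$sttopsuru
  rot[10] = $sttopsuruo
Sorted (with $ < everything):
  sorted[0] = $sttopsuruo
  sorted[1] = o$sttopsuru
  sorted[2] = opsuruo$stt
  sorted[3] = psuruo$stto
  sorted[4] = ruo$sttopsu
  sorted[5] = sttopsuruo$
  sorted[6] = suruo$sttop
  sorted[7] = topsuruo$st
  sorted[8] = ttopsuruo$s
  sorted[9] = uo$sttopsur
  sorted[10] = uruo$sttops
sorted[9] = uo$sttopsur

Answer: uo$sttopsur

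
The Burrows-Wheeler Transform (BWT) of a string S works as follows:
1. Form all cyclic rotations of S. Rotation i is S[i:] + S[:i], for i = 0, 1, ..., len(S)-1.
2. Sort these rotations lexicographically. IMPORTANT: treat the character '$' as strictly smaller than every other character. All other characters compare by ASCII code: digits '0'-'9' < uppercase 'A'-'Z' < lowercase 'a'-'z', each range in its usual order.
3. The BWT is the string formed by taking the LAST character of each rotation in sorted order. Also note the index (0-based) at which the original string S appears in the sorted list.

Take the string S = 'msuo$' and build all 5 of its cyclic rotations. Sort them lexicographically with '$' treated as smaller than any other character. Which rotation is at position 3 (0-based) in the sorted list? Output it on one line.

Answer: suo$m

Derivation:
All 5 rotations (rotation i = S[i:]+S[:i]):
  rot[0] = msuo$
  rot[1] = suo$m
  rot[2] = uo$ms
  rot[3] = o$msu
  rot[4] = $msuo
Sorted (with $ < everything):
  sorted[0] = $msuo
  sorted[1] = msuo$
  sorted[2] = o$msu
  sorted[3] = suo$m
  sorted[4] = uo$ms
sorted[3] = suo$m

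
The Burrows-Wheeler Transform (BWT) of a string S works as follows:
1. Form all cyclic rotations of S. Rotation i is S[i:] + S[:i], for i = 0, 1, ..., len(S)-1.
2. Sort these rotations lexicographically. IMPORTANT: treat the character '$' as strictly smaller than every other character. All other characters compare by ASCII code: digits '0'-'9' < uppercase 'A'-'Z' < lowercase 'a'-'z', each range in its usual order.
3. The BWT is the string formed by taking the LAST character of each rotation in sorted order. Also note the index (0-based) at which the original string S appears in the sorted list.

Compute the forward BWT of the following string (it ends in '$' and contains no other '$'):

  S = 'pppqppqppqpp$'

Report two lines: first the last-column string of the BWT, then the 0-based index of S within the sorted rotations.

Answer: ppq$qqppppppp
3

Derivation:
All 13 rotations (rotation i = S[i:]+S[:i]):
  rot[0] = pppqppqppqpp$
  rot[1] = ppqppqppqpp$p
  rot[2] = pqppqppqpp$pp
  rot[3] = qppqppqpp$ppp
  rot[4] = ppqppqpp$pppq
  rot[5] = pqppqpp$pppqp
  rot[6] = qppqpp$pppqpp
  rot[7] = ppqpp$pppqppq
  rot[8] = pqpp$pppqppqp
  rot[9] = qpp$pppqppqpp
  rot[10] = pp$pppqppqppq
  rot[11] = p$pppqppqppqp
  rot[12] = $pppqppqppqpp
Sorted (with $ < everything):
  sorted[0] = $pppqppqppqpp  (last char: 'p')
  sorted[1] = p$pppqppqppqp  (last char: 'p')
  sorted[2] = pp$pppqppqppq  (last char: 'q')
  sorted[3] = pppqppqppqpp$  (last char: '$')
  sorted[4] = ppqpp$pppqppq  (last char: 'q')
  sorted[5] = ppqppqpp$pppq  (last char: 'q')
  sorted[6] = ppqppqppqpp$p  (last char: 'p')
  sorted[7] = pqpp$pppqppqp  (last char: 'p')
  sorted[8] = pqppqpp$pppqp  (last char: 'p')
  sorted[9] = pqppqppqpp$pp  (last char: 'p')
  sorted[10] = qpp$pppqppqpp  (last char: 'p')
  sorted[11] = qppqpp$pppqpp  (last char: 'p')
  sorted[12] = qppqppqpp$ppp  (last char: 'p')
Last column: ppq$qqppppppp
Original string S is at sorted index 3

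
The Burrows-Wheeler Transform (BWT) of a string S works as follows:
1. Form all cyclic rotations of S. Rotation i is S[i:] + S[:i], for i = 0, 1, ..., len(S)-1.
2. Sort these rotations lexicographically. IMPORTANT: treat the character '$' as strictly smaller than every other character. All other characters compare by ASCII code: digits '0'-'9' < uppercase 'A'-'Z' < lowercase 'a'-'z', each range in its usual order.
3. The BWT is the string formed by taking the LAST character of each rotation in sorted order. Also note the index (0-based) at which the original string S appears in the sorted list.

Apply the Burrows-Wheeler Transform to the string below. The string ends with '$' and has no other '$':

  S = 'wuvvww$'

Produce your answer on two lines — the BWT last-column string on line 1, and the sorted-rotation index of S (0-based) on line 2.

All 7 rotations (rotation i = S[i:]+S[:i]):
  rot[0] = wuvvww$
  rot[1] = uvvww$w
  rot[2] = vvww$wu
  rot[3] = vww$wuv
  rot[4] = ww$wuvv
  rot[5] = w$wuvvw
  rot[6] = $wuvvww
Sorted (with $ < everything):
  sorted[0] = $wuvvww  (last char: 'w')
  sorted[1] = uvvww$w  (last char: 'w')
  sorted[2] = vvww$wu  (last char: 'u')
  sorted[3] = vww$wuv  (last char: 'v')
  sorted[4] = w$wuvvw  (last char: 'w')
  sorted[5] = wuvvww$  (last char: '$')
  sorted[6] = ww$wuvv  (last char: 'v')
Last column: wwuvw$v
Original string S is at sorted index 5

Answer: wwuvw$v
5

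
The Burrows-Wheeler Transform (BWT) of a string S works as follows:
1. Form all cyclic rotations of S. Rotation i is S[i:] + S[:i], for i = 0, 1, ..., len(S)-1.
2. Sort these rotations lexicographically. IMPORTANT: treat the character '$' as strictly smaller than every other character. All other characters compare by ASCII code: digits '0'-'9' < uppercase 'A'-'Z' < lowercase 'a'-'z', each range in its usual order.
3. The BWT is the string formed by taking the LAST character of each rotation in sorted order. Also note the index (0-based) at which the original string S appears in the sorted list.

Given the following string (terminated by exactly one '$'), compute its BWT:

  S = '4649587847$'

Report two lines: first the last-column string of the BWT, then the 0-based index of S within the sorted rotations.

All 11 rotations (rotation i = S[i:]+S[:i]):
  rot[0] = 4649587847$
  rot[1] = 649587847$4
  rot[2] = 49587847$46
  rot[3] = 9587847$464
  rot[4] = 587847$4649
  rot[5] = 87847$46495
  rot[6] = 7847$464958
  rot[7] = 847$4649587
  rot[8] = 47$46495878
  rot[9] = 7$464958784
  rot[10] = $4649587847
Sorted (with $ < everything):
  sorted[0] = $4649587847  (last char: '7')
  sorted[1] = 4649587847$  (last char: '$')
  sorted[2] = 47$46495878  (last char: '8')
  sorted[3] = 49587847$46  (last char: '6')
  sorted[4] = 587847$4649  (last char: '9')
  sorted[5] = 649587847$4  (last char: '4')
  sorted[6] = 7$464958784  (last char: '4')
  sorted[7] = 7847$464958  (last char: '8')
  sorted[8] = 847$4649587  (last char: '7')
  sorted[9] = 87847$46495  (last char: '5')
  sorted[10] = 9587847$464  (last char: '4')
Last column: 7$869448754
Original string S is at sorted index 1

Answer: 7$869448754
1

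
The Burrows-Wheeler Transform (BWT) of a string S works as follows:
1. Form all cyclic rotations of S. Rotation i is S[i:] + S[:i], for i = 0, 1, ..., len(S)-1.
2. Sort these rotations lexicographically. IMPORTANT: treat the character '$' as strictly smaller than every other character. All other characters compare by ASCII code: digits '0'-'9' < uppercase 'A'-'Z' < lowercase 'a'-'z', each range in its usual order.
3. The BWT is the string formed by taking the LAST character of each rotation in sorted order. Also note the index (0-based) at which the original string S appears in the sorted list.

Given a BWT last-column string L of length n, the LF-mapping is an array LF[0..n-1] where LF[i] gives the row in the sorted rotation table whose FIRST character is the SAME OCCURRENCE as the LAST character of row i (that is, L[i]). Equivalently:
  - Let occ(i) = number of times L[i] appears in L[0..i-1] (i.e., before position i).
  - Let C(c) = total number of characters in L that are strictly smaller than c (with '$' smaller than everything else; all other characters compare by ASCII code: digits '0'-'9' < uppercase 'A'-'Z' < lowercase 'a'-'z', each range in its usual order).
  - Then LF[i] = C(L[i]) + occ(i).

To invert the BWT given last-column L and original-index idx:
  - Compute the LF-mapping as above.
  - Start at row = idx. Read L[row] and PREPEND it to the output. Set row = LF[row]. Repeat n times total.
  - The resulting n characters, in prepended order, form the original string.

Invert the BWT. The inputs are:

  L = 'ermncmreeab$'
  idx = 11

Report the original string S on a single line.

Answer: remembrance$

Derivation:
LF mapping: 4 10 7 9 3 8 11 5 6 1 2 0
Walk LF starting at row 11, prepending L[row]:
  step 1: row=11, L[11]='$', prepend. Next row=LF[11]=0
  step 2: row=0, L[0]='e', prepend. Next row=LF[0]=4
  step 3: row=4, L[4]='c', prepend. Next row=LF[4]=3
  step 4: row=3, L[3]='n', prepend. Next row=LF[3]=9
  step 5: row=9, L[9]='a', prepend. Next row=LF[9]=1
  step 6: row=1, L[1]='r', prepend. Next row=LF[1]=10
  step 7: row=10, L[10]='b', prepend. Next row=LF[10]=2
  step 8: row=2, L[2]='m', prepend. Next row=LF[2]=7
  step 9: row=7, L[7]='e', prepend. Next row=LF[7]=5
  step 10: row=5, L[5]='m', prepend. Next row=LF[5]=8
  step 11: row=8, L[8]='e', prepend. Next row=LF[8]=6
  step 12: row=6, L[6]='r', prepend. Next row=LF[6]=11
Reversed output: remembrance$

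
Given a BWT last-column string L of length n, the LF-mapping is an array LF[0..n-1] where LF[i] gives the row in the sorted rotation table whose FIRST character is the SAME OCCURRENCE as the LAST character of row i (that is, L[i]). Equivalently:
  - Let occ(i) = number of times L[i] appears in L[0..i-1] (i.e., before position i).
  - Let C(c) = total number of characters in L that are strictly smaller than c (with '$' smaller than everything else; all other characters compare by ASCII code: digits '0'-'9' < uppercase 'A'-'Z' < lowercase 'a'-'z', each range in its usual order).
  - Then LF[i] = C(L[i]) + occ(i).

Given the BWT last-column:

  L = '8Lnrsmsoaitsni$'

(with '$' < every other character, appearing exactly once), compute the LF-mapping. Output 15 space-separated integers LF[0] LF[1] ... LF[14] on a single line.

Answer: 1 2 7 10 11 6 12 9 3 4 14 13 8 5 0

Derivation:
Char counts: '$':1, '8':1, 'L':1, 'a':1, 'i':2, 'm':1, 'n':2, 'o':1, 'r':1, 's':3, 't':1
C (first-col start): C('$')=0, C('8')=1, C('L')=2, C('a')=3, C('i')=4, C('m')=6, C('n')=7, C('o')=9, C('r')=10, C('s')=11, C('t')=14
L[0]='8': occ=0, LF[0]=C('8')+0=1+0=1
L[1]='L': occ=0, LF[1]=C('L')+0=2+0=2
L[2]='n': occ=0, LF[2]=C('n')+0=7+0=7
L[3]='r': occ=0, LF[3]=C('r')+0=10+0=10
L[4]='s': occ=0, LF[4]=C('s')+0=11+0=11
L[5]='m': occ=0, LF[5]=C('m')+0=6+0=6
L[6]='s': occ=1, LF[6]=C('s')+1=11+1=12
L[7]='o': occ=0, LF[7]=C('o')+0=9+0=9
L[8]='a': occ=0, LF[8]=C('a')+0=3+0=3
L[9]='i': occ=0, LF[9]=C('i')+0=4+0=4
L[10]='t': occ=0, LF[10]=C('t')+0=14+0=14
L[11]='s': occ=2, LF[11]=C('s')+2=11+2=13
L[12]='n': occ=1, LF[12]=C('n')+1=7+1=8
L[13]='i': occ=1, LF[13]=C('i')+1=4+1=5
L[14]='$': occ=0, LF[14]=C('$')+0=0+0=0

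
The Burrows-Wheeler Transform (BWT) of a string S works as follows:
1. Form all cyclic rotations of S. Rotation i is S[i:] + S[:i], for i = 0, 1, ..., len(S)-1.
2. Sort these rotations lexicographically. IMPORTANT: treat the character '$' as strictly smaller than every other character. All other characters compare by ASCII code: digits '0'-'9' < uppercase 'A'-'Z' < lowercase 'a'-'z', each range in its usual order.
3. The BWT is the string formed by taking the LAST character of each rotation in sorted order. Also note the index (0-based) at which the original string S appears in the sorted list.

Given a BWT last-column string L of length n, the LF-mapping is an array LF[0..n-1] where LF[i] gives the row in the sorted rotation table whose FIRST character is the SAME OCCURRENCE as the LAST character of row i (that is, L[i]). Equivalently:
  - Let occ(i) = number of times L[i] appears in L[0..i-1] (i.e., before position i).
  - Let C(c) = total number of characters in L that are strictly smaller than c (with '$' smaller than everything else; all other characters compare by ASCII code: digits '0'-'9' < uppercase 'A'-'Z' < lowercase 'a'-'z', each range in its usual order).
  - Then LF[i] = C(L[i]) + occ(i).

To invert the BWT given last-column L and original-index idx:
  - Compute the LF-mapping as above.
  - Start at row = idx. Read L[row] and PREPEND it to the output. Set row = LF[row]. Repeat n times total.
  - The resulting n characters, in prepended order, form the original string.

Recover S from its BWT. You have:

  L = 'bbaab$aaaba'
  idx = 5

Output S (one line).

Answer: abaaaabbab$

Derivation:
LF mapping: 7 8 1 2 9 0 3 4 5 10 6
Walk LF starting at row 5, prepending L[row]:
  step 1: row=5, L[5]='$', prepend. Next row=LF[5]=0
  step 2: row=0, L[0]='b', prepend. Next row=LF[0]=7
  step 3: row=7, L[7]='a', prepend. Next row=LF[7]=4
  step 4: row=4, L[4]='b', prepend. Next row=LF[4]=9
  step 5: row=9, L[9]='b', prepend. Next row=LF[9]=10
  step 6: row=10, L[10]='a', prepend. Next row=LF[10]=6
  step 7: row=6, L[6]='a', prepend. Next row=LF[6]=3
  step 8: row=3, L[3]='a', prepend. Next row=LF[3]=2
  step 9: row=2, L[2]='a', prepend. Next row=LF[2]=1
  step 10: row=1, L[1]='b', prepend. Next row=LF[1]=8
  step 11: row=8, L[8]='a', prepend. Next row=LF[8]=5
Reversed output: abaaaabbab$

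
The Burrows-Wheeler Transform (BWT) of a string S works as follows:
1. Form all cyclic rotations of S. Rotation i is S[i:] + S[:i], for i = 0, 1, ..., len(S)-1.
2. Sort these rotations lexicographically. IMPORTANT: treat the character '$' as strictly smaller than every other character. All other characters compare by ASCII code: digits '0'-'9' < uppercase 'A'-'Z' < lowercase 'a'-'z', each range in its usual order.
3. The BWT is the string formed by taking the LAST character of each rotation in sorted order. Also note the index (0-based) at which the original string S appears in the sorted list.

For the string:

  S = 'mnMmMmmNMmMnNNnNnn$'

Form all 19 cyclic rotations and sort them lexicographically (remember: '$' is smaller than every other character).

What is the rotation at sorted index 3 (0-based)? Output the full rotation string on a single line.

All 19 rotations (rotation i = S[i:]+S[:i]):
  rot[0] = mnMmMmmNMmMnNNnNnn$
  rot[1] = nMmMmmNMmMnNNnNnn$m
  rot[2] = MmMmmNMmMnNNnNnn$mn
  rot[3] = mMmmNMmMnNNnNnn$mnM
  rot[4] = MmmNMmMnNNnNnn$mnMm
  rot[5] = mmNMmMnNNnNnn$mnMmM
  rot[6] = mNMmMnNNnNnn$mnMmMm
  rot[7] = NMmMnNNnNnn$mnMmMmm
  rot[8] = MmMnNNnNnn$mnMmMmmN
  rot[9] = mMnNNnNnn$mnMmMmmNM
  rot[10] = MnNNnNnn$mnMmMmmNMm
  rot[11] = nNNnNnn$mnMmMmmNMmM
  rot[12] = NNnNnn$mnMmMmmNMmMn
  rot[13] = NnNnn$mnMmMmmNMmMnN
  rot[14] = nNnn$mnMmMmmNMmMnNN
  rot[15] = Nnn$mnMmMmmNMmMnNNn
  rot[16] = nn$mnMmMmmNMmMnNNnN
  rot[17] = n$mnMmMmmNMmMnNNnNn
  rot[18] = $mnMmMmmNMmMnNNnNnn
Sorted (with $ < everything):
  sorted[0] = $mnMmMmmNMmMnNNnNnn
  sorted[1] = MmMmmNMmMnNNnNnn$mn
  sorted[2] = MmMnNNnNnn$mnMmMmmN
  sorted[3] = MmmNMmMnNNnNnn$mnMm
  sorted[4] = MnNNnNnn$mnMmMmmNMm
  sorted[5] = NMmMnNNnNnn$mnMmMmm
  sorted[6] = NNnNnn$mnMmMmmNMmMn
  sorted[7] = NnNnn$mnMmMmmNMmMnN
  sorted[8] = Nnn$mnMmMmmNMmMnNNn
  sorted[9] = mMmmNMmMnNNnNnn$mnM
  sorted[10] = mMnNNnNnn$mnMmMmmNM
  sorted[11] = mNMmMnNNnNnn$mnMmMm
  sorted[12] = mmNMmMnNNnNnn$mnMmM
  sorted[13] = mnMmMmmNMmMnNNnNnn$
  sorted[14] = n$mnMmMmmNMmMnNNnNn
  sorted[15] = nMmMmmNMmMnNNnNnn$m
  sorted[16] = nNNnNnn$mnMmMmmNMmM
  sorted[17] = nNnn$mnMmMmmNMmMnNN
  sorted[18] = nn$mnMmMmmNMmMnNNnN
sorted[3] = MmmNMmMnNNnNnn$mnMm

Answer: MmmNMmMnNNnNnn$mnMm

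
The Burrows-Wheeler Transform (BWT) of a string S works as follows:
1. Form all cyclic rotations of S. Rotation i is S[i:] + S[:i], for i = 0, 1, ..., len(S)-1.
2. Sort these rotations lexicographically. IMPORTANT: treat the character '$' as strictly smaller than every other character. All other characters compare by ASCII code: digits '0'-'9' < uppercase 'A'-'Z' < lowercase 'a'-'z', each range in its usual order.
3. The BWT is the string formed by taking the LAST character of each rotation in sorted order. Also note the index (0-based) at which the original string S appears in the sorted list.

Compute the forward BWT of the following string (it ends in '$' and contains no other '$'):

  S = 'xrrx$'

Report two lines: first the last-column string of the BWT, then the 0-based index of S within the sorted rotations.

Answer: xxrr$
4

Derivation:
All 5 rotations (rotation i = S[i:]+S[:i]):
  rot[0] = xrrx$
  rot[1] = rrx$x
  rot[2] = rx$xr
  rot[3] = x$xrr
  rot[4] = $xrrx
Sorted (with $ < everything):
  sorted[0] = $xrrx  (last char: 'x')
  sorted[1] = rrx$x  (last char: 'x')
  sorted[2] = rx$xr  (last char: 'r')
  sorted[3] = x$xrr  (last char: 'r')
  sorted[4] = xrrx$  (last char: '$')
Last column: xxrr$
Original string S is at sorted index 4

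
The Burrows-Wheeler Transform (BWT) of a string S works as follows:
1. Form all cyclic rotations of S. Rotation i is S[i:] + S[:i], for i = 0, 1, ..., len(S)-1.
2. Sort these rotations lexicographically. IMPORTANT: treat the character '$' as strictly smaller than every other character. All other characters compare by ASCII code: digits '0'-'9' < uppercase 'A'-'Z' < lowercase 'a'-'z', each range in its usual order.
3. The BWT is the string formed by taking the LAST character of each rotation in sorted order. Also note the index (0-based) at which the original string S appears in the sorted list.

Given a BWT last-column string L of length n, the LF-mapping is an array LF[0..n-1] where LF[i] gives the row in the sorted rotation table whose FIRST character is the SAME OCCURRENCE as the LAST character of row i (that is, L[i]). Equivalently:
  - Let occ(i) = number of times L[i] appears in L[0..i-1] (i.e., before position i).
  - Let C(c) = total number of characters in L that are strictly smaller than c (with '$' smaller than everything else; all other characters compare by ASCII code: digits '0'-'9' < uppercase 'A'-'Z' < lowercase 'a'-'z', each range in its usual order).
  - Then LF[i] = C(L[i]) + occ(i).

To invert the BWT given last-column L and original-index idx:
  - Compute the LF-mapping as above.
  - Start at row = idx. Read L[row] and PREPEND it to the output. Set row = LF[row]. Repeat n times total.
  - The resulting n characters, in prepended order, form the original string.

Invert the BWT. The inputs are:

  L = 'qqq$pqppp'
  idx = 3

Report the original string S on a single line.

LF mapping: 5 6 7 0 1 8 2 3 4
Walk LF starting at row 3, prepending L[row]:
  step 1: row=3, L[3]='$', prepend. Next row=LF[3]=0
  step 2: row=0, L[0]='q', prepend. Next row=LF[0]=5
  step 3: row=5, L[5]='q', prepend. Next row=LF[5]=8
  step 4: row=8, L[8]='p', prepend. Next row=LF[8]=4
  step 5: row=4, L[4]='p', prepend. Next row=LF[4]=1
  step 6: row=1, L[1]='q', prepend. Next row=LF[1]=6
  step 7: row=6, L[6]='p', prepend. Next row=LF[6]=2
  step 8: row=2, L[2]='q', prepend. Next row=LF[2]=7
  step 9: row=7, L[7]='p', prepend. Next row=LF[7]=3
Reversed output: pqpqppqq$

Answer: pqpqppqq$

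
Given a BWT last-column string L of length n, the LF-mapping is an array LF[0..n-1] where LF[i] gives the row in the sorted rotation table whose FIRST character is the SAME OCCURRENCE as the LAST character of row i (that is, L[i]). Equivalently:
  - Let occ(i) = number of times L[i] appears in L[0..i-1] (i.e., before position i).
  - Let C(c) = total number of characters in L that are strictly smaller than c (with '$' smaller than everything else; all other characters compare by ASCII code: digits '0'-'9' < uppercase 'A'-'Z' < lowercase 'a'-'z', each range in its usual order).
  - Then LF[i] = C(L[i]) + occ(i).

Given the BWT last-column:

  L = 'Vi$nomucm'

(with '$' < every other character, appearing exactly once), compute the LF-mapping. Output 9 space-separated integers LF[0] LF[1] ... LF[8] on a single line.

Char counts: '$':1, 'V':1, 'c':1, 'i':1, 'm':2, 'n':1, 'o':1, 'u':1
C (first-col start): C('$')=0, C('V')=1, C('c')=2, C('i')=3, C('m')=4, C('n')=6, C('o')=7, C('u')=8
L[0]='V': occ=0, LF[0]=C('V')+0=1+0=1
L[1]='i': occ=0, LF[1]=C('i')+0=3+0=3
L[2]='$': occ=0, LF[2]=C('$')+0=0+0=0
L[3]='n': occ=0, LF[3]=C('n')+0=6+0=6
L[4]='o': occ=0, LF[4]=C('o')+0=7+0=7
L[5]='m': occ=0, LF[5]=C('m')+0=4+0=4
L[6]='u': occ=0, LF[6]=C('u')+0=8+0=8
L[7]='c': occ=0, LF[7]=C('c')+0=2+0=2
L[8]='m': occ=1, LF[8]=C('m')+1=4+1=5

Answer: 1 3 0 6 7 4 8 2 5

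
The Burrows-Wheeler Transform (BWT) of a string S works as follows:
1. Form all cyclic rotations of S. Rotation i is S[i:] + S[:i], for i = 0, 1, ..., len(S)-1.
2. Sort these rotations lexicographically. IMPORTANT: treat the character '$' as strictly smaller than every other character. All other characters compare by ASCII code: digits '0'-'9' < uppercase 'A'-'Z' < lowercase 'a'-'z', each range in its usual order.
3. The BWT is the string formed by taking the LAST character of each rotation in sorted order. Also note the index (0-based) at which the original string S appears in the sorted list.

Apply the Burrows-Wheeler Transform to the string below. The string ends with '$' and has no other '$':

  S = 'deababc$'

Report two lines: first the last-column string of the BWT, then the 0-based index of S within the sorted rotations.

Answer: cebaab$d
6

Derivation:
All 8 rotations (rotation i = S[i:]+S[:i]):
  rot[0] = deababc$
  rot[1] = eababc$d
  rot[2] = ababc$de
  rot[3] = babc$dea
  rot[4] = abc$deab
  rot[5] = bc$deaba
  rot[6] = c$deabab
  rot[7] = $deababc
Sorted (with $ < everything):
  sorted[0] = $deababc  (last char: 'c')
  sorted[1] = ababc$de  (last char: 'e')
  sorted[2] = abc$deab  (last char: 'b')
  sorted[3] = babc$dea  (last char: 'a')
  sorted[4] = bc$deaba  (last char: 'a')
  sorted[5] = c$deabab  (last char: 'b')
  sorted[6] = deababc$  (last char: '$')
  sorted[7] = eababc$d  (last char: 'd')
Last column: cebaab$d
Original string S is at sorted index 6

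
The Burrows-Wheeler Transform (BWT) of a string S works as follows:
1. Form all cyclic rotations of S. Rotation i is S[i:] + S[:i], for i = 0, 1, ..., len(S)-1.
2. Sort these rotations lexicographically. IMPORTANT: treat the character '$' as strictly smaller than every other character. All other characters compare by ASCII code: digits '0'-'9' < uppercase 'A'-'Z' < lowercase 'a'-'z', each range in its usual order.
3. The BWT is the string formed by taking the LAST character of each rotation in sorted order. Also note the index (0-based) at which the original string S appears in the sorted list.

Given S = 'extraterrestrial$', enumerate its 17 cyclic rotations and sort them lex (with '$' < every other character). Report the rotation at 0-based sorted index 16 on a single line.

All 17 rotations (rotation i = S[i:]+S[:i]):
  rot[0] = extraterrestrial$
  rot[1] = xtraterrestrial$e
  rot[2] = traterrestrial$ex
  rot[3] = raterrestrial$ext
  rot[4] = aterrestrial$extr
  rot[5] = terrestrial$extra
  rot[6] = errestrial$extrat
  rot[7] = rrestrial$extrate
  rot[8] = restrial$extrater
  rot[9] = estrial$extraterr
  rot[10] = strial$extraterre
  rot[11] = trial$extraterres
  rot[12] = rial$extraterrest
  rot[13] = ial$extraterrestr
  rot[14] = al$extraterrestri
  rot[15] = l$extraterrestria
  rot[16] = $extraterrestrial
Sorted (with $ < everything):
  sorted[0] = $extraterrestrial
  sorted[1] = al$extraterrestri
  sorted[2] = aterrestrial$extr
  sorted[3] = errestrial$extrat
  sorted[4] = estrial$extraterr
  sorted[5] = extraterrestrial$
  sorted[6] = ial$extraterrestr
  sorted[7] = l$extraterrestria
  sorted[8] = raterrestrial$ext
  sorted[9] = restrial$extrater
  sorted[10] = rial$extraterrest
  sorted[11] = rrestrial$extrate
  sorted[12] = strial$extraterre
  sorted[13] = terrestrial$extra
  sorted[14] = traterrestrial$ex
  sorted[15] = trial$extraterres
  sorted[16] = xtraterrestrial$e
sorted[16] = xtraterrestrial$e

Answer: xtraterrestrial$e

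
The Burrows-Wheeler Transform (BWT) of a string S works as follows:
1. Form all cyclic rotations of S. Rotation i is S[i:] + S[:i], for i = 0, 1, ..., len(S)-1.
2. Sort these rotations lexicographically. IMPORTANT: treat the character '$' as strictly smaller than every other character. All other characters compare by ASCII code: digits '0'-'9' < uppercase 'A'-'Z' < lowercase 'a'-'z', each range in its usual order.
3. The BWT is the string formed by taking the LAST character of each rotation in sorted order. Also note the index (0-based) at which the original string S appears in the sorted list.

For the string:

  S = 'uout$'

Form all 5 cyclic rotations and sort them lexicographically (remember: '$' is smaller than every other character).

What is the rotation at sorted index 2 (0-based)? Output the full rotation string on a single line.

All 5 rotations (rotation i = S[i:]+S[:i]):
  rot[0] = uout$
  rot[1] = out$u
  rot[2] = ut$uo
  rot[3] = t$uou
  rot[4] = $uout
Sorted (with $ < everything):
  sorted[0] = $uout
  sorted[1] = out$u
  sorted[2] = t$uou
  sorted[3] = uout$
  sorted[4] = ut$uo
sorted[2] = t$uou

Answer: t$uou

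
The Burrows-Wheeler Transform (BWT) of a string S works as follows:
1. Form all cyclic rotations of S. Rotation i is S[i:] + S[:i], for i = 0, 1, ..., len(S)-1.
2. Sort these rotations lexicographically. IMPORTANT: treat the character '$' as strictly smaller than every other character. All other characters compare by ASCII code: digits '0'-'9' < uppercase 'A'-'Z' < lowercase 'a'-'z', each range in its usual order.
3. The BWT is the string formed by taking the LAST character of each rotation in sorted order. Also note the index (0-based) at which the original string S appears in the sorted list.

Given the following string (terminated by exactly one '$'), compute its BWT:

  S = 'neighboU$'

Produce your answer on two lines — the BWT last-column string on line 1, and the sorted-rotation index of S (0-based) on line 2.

Answer: Uohnige$b
7

Derivation:
All 9 rotations (rotation i = S[i:]+S[:i]):
  rot[0] = neighboU$
  rot[1] = eighboU$n
  rot[2] = ighboU$ne
  rot[3] = ghboU$nei
  rot[4] = hboU$neig
  rot[5] = boU$neigh
  rot[6] = oU$neighb
  rot[7] = U$neighbo
  rot[8] = $neighboU
Sorted (with $ < everything):
  sorted[0] = $neighboU  (last char: 'U')
  sorted[1] = U$neighbo  (last char: 'o')
  sorted[2] = boU$neigh  (last char: 'h')
  sorted[3] = eighboU$n  (last char: 'n')
  sorted[4] = ghboU$nei  (last char: 'i')
  sorted[5] = hboU$neig  (last char: 'g')
  sorted[6] = ighboU$ne  (last char: 'e')
  sorted[7] = neighboU$  (last char: '$')
  sorted[8] = oU$neighb  (last char: 'b')
Last column: Uohnige$b
Original string S is at sorted index 7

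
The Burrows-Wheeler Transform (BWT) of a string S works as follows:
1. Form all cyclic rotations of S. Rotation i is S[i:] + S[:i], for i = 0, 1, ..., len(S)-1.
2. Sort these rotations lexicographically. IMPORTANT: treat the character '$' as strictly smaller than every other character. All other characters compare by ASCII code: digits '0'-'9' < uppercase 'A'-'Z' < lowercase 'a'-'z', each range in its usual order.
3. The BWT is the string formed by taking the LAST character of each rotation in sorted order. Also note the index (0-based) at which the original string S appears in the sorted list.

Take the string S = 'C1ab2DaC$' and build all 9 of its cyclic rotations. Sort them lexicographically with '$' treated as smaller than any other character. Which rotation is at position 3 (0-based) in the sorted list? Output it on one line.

All 9 rotations (rotation i = S[i:]+S[:i]):
  rot[0] = C1ab2DaC$
  rot[1] = 1ab2DaC$C
  rot[2] = ab2DaC$C1
  rot[3] = b2DaC$C1a
  rot[4] = 2DaC$C1ab
  rot[5] = DaC$C1ab2
  rot[6] = aC$C1ab2D
  rot[7] = C$C1ab2Da
  rot[8] = $C1ab2DaC
Sorted (with $ < everything):
  sorted[0] = $C1ab2DaC
  sorted[1] = 1ab2DaC$C
  sorted[2] = 2DaC$C1ab
  sorted[3] = C$C1ab2Da
  sorted[4] = C1ab2DaC$
  sorted[5] = DaC$C1ab2
  sorted[6] = aC$C1ab2D
  sorted[7] = ab2DaC$C1
  sorted[8] = b2DaC$C1a
sorted[3] = C$C1ab2Da

Answer: C$C1ab2Da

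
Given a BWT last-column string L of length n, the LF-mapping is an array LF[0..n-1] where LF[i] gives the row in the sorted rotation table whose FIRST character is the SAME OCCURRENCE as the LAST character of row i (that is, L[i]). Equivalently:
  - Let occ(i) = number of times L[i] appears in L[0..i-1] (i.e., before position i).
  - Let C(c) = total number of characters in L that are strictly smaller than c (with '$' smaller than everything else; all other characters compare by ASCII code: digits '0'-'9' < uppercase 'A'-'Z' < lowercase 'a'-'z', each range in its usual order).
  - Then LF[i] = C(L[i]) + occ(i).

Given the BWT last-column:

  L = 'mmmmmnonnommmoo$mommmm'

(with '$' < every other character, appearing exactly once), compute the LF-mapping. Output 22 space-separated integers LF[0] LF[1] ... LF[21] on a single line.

Char counts: '$':1, 'm':13, 'n':3, 'o':5
C (first-col start): C('$')=0, C('m')=1, C('n')=14, C('o')=17
L[0]='m': occ=0, LF[0]=C('m')+0=1+0=1
L[1]='m': occ=1, LF[1]=C('m')+1=1+1=2
L[2]='m': occ=2, LF[2]=C('m')+2=1+2=3
L[3]='m': occ=3, LF[3]=C('m')+3=1+3=4
L[4]='m': occ=4, LF[4]=C('m')+4=1+4=5
L[5]='n': occ=0, LF[5]=C('n')+0=14+0=14
L[6]='o': occ=0, LF[6]=C('o')+0=17+0=17
L[7]='n': occ=1, LF[7]=C('n')+1=14+1=15
L[8]='n': occ=2, LF[8]=C('n')+2=14+2=16
L[9]='o': occ=1, LF[9]=C('o')+1=17+1=18
L[10]='m': occ=5, LF[10]=C('m')+5=1+5=6
L[11]='m': occ=6, LF[11]=C('m')+6=1+6=7
L[12]='m': occ=7, LF[12]=C('m')+7=1+7=8
L[13]='o': occ=2, LF[13]=C('o')+2=17+2=19
L[14]='o': occ=3, LF[14]=C('o')+3=17+3=20
L[15]='$': occ=0, LF[15]=C('$')+0=0+0=0
L[16]='m': occ=8, LF[16]=C('m')+8=1+8=9
L[17]='o': occ=4, LF[17]=C('o')+4=17+4=21
L[18]='m': occ=9, LF[18]=C('m')+9=1+9=10
L[19]='m': occ=10, LF[19]=C('m')+10=1+10=11
L[20]='m': occ=11, LF[20]=C('m')+11=1+11=12
L[21]='m': occ=12, LF[21]=C('m')+12=1+12=13

Answer: 1 2 3 4 5 14 17 15 16 18 6 7 8 19 20 0 9 21 10 11 12 13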